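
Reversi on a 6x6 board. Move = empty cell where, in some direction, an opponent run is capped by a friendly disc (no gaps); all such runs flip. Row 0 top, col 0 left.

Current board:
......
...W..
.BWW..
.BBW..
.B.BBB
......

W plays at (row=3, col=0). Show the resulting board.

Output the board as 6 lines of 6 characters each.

Place W at (3,0); scan 8 dirs for brackets.
Dir NW: edge -> no flip
Dir N: first cell '.' (not opp) -> no flip
Dir NE: opp run (2,1), next='.' -> no flip
Dir W: edge -> no flip
Dir E: opp run (3,1) (3,2) capped by W -> flip
Dir SW: edge -> no flip
Dir S: first cell '.' (not opp) -> no flip
Dir SE: opp run (4,1), next='.' -> no flip
All flips: (3,1) (3,2)

Answer: ......
...W..
.BWW..
WWWW..
.B.BBB
......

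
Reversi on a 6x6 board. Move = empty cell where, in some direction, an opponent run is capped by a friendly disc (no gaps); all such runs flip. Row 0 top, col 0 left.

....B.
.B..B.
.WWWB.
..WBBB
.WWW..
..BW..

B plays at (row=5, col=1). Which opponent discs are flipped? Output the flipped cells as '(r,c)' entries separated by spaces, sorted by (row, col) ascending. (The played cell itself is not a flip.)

Dir NW: first cell '.' (not opp) -> no flip
Dir N: opp run (4,1), next='.' -> no flip
Dir NE: opp run (4,2) capped by B -> flip
Dir W: first cell '.' (not opp) -> no flip
Dir E: first cell 'B' (not opp) -> no flip
Dir SW: edge -> no flip
Dir S: edge -> no flip
Dir SE: edge -> no flip

Answer: (4,2)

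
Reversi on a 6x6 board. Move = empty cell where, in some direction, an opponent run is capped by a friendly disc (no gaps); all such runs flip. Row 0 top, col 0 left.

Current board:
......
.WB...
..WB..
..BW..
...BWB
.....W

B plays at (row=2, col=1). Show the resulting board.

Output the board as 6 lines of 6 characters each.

Place B at (2,1); scan 8 dirs for brackets.
Dir NW: first cell '.' (not opp) -> no flip
Dir N: opp run (1,1), next='.' -> no flip
Dir NE: first cell 'B' (not opp) -> no flip
Dir W: first cell '.' (not opp) -> no flip
Dir E: opp run (2,2) capped by B -> flip
Dir SW: first cell '.' (not opp) -> no flip
Dir S: first cell '.' (not opp) -> no flip
Dir SE: first cell 'B' (not opp) -> no flip
All flips: (2,2)

Answer: ......
.WB...
.BBB..
..BW..
...BWB
.....W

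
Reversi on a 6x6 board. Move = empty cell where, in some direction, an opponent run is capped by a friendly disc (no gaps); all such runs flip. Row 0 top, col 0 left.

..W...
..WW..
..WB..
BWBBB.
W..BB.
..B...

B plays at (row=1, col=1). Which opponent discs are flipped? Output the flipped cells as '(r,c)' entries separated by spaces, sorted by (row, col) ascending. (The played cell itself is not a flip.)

Answer: (2,2)

Derivation:
Dir NW: first cell '.' (not opp) -> no flip
Dir N: first cell '.' (not opp) -> no flip
Dir NE: opp run (0,2), next=edge -> no flip
Dir W: first cell '.' (not opp) -> no flip
Dir E: opp run (1,2) (1,3), next='.' -> no flip
Dir SW: first cell '.' (not opp) -> no flip
Dir S: first cell '.' (not opp) -> no flip
Dir SE: opp run (2,2) capped by B -> flip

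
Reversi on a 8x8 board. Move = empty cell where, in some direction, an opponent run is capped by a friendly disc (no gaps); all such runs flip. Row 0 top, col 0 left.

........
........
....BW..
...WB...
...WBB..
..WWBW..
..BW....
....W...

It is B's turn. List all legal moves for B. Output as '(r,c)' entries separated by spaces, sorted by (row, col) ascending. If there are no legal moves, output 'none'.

(1,4): no bracket -> illegal
(1,5): no bracket -> illegal
(1,6): flips 1 -> legal
(2,2): flips 1 -> legal
(2,3): no bracket -> illegal
(2,6): flips 1 -> legal
(3,2): flips 2 -> legal
(3,5): no bracket -> illegal
(3,6): no bracket -> illegal
(4,1): no bracket -> illegal
(4,2): flips 3 -> legal
(4,6): no bracket -> illegal
(5,1): flips 2 -> legal
(5,6): flips 1 -> legal
(6,1): flips 2 -> legal
(6,4): flips 1 -> legal
(6,5): flips 1 -> legal
(6,6): flips 1 -> legal
(7,2): flips 1 -> legal
(7,3): no bracket -> illegal
(7,5): no bracket -> illegal

Answer: (1,6) (2,2) (2,6) (3,2) (4,2) (5,1) (5,6) (6,1) (6,4) (6,5) (6,6) (7,2)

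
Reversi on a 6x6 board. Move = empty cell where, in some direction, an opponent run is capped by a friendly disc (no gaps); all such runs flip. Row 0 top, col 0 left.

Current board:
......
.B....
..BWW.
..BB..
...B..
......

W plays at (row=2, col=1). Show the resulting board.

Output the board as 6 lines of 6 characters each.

Answer: ......
.B....
.WWWW.
..BB..
...B..
......

Derivation:
Place W at (2,1); scan 8 dirs for brackets.
Dir NW: first cell '.' (not opp) -> no flip
Dir N: opp run (1,1), next='.' -> no flip
Dir NE: first cell '.' (not opp) -> no flip
Dir W: first cell '.' (not opp) -> no flip
Dir E: opp run (2,2) capped by W -> flip
Dir SW: first cell '.' (not opp) -> no flip
Dir S: first cell '.' (not opp) -> no flip
Dir SE: opp run (3,2) (4,3), next='.' -> no flip
All flips: (2,2)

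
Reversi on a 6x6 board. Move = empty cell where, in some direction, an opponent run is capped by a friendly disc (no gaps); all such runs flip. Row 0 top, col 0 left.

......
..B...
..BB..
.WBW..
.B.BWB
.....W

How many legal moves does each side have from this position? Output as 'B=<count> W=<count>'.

-- B to move --
(2,0): no bracket -> illegal
(2,1): flips 1 -> legal
(2,4): no bracket -> illegal
(3,0): flips 1 -> legal
(3,4): flips 1 -> legal
(3,5): no bracket -> illegal
(4,0): flips 1 -> legal
(4,2): no bracket -> illegal
(5,3): no bracket -> illegal
(5,4): no bracket -> illegal
B mobility = 4
-- W to move --
(0,1): no bracket -> illegal
(0,2): no bracket -> illegal
(0,3): no bracket -> illegal
(1,1): flips 1 -> legal
(1,3): flips 2 -> legal
(1,4): no bracket -> illegal
(2,1): no bracket -> illegal
(2,4): no bracket -> illegal
(3,0): no bracket -> illegal
(3,4): no bracket -> illegal
(3,5): flips 1 -> legal
(4,0): no bracket -> illegal
(4,2): flips 1 -> legal
(5,0): no bracket -> illegal
(5,1): flips 1 -> legal
(5,2): no bracket -> illegal
(5,3): flips 1 -> legal
(5,4): no bracket -> illegal
W mobility = 6

Answer: B=4 W=6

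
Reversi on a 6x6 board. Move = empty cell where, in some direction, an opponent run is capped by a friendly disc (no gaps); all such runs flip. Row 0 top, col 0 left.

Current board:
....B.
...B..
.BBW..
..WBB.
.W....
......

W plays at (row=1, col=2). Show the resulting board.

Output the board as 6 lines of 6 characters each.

Answer: ....B.
..WB..
.BWW..
..WBB.
.W....
......

Derivation:
Place W at (1,2); scan 8 dirs for brackets.
Dir NW: first cell '.' (not opp) -> no flip
Dir N: first cell '.' (not opp) -> no flip
Dir NE: first cell '.' (not opp) -> no flip
Dir W: first cell '.' (not opp) -> no flip
Dir E: opp run (1,3), next='.' -> no flip
Dir SW: opp run (2,1), next='.' -> no flip
Dir S: opp run (2,2) capped by W -> flip
Dir SE: first cell 'W' (not opp) -> no flip
All flips: (2,2)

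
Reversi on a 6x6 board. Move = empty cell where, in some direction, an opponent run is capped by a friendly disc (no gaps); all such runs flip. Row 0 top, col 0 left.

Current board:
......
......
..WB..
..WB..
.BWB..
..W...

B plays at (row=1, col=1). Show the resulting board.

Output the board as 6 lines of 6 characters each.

Answer: ......
.B....
..BB..
..WB..
.BWB..
..W...

Derivation:
Place B at (1,1); scan 8 dirs for brackets.
Dir NW: first cell '.' (not opp) -> no flip
Dir N: first cell '.' (not opp) -> no flip
Dir NE: first cell '.' (not opp) -> no flip
Dir W: first cell '.' (not opp) -> no flip
Dir E: first cell '.' (not opp) -> no flip
Dir SW: first cell '.' (not opp) -> no flip
Dir S: first cell '.' (not opp) -> no flip
Dir SE: opp run (2,2) capped by B -> flip
All flips: (2,2)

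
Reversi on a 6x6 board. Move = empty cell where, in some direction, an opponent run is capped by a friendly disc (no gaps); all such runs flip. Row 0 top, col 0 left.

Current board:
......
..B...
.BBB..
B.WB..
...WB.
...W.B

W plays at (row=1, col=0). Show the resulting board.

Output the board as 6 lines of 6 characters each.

Place W at (1,0); scan 8 dirs for brackets.
Dir NW: edge -> no flip
Dir N: first cell '.' (not opp) -> no flip
Dir NE: first cell '.' (not opp) -> no flip
Dir W: edge -> no flip
Dir E: first cell '.' (not opp) -> no flip
Dir SW: edge -> no flip
Dir S: first cell '.' (not opp) -> no flip
Dir SE: opp run (2,1) capped by W -> flip
All flips: (2,1)

Answer: ......
W.B...
.WBB..
B.WB..
...WB.
...W.B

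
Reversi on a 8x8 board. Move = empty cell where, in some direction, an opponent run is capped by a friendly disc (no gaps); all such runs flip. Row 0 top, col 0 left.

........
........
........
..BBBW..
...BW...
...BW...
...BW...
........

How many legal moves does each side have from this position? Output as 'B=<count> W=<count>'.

-- B to move --
(2,4): no bracket -> illegal
(2,5): no bracket -> illegal
(2,6): flips 2 -> legal
(3,6): flips 1 -> legal
(4,5): flips 2 -> legal
(4,6): no bracket -> illegal
(5,5): flips 2 -> legal
(6,5): flips 2 -> legal
(7,3): no bracket -> illegal
(7,4): flips 3 -> legal
(7,5): flips 1 -> legal
B mobility = 7
-- W to move --
(2,1): flips 2 -> legal
(2,2): flips 1 -> legal
(2,3): no bracket -> illegal
(2,4): flips 1 -> legal
(2,5): no bracket -> illegal
(3,1): flips 3 -> legal
(4,1): no bracket -> illegal
(4,2): flips 2 -> legal
(4,5): no bracket -> illegal
(5,2): flips 1 -> legal
(6,2): flips 2 -> legal
(7,2): flips 1 -> legal
(7,3): no bracket -> illegal
(7,4): no bracket -> illegal
W mobility = 8

Answer: B=7 W=8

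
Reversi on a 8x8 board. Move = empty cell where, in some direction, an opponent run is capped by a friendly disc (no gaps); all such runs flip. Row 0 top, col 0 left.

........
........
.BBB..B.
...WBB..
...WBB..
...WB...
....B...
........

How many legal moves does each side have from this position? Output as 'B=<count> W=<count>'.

Answer: B=5 W=9

Derivation:
-- B to move --
(2,4): no bracket -> illegal
(3,2): flips 2 -> legal
(4,2): flips 2 -> legal
(5,2): flips 2 -> legal
(6,2): flips 1 -> legal
(6,3): flips 3 -> legal
B mobility = 5
-- W to move --
(1,0): no bracket -> illegal
(1,1): flips 1 -> legal
(1,2): no bracket -> illegal
(1,3): flips 1 -> legal
(1,4): no bracket -> illegal
(1,5): no bracket -> illegal
(1,6): no bracket -> illegal
(1,7): flips 3 -> legal
(2,0): no bracket -> illegal
(2,4): no bracket -> illegal
(2,5): flips 1 -> legal
(2,7): no bracket -> illegal
(3,0): no bracket -> illegal
(3,1): no bracket -> illegal
(3,2): no bracket -> illegal
(3,6): flips 2 -> legal
(3,7): no bracket -> illegal
(4,6): flips 2 -> legal
(5,5): flips 2 -> legal
(5,6): no bracket -> illegal
(6,3): no bracket -> illegal
(6,5): flips 1 -> legal
(7,3): no bracket -> illegal
(7,4): no bracket -> illegal
(7,5): flips 1 -> legal
W mobility = 9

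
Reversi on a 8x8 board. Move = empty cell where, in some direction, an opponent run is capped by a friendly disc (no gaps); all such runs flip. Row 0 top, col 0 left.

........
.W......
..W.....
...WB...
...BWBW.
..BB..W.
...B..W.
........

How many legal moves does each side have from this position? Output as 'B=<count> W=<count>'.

-- B to move --
(0,0): no bracket -> illegal
(0,1): no bracket -> illegal
(0,2): no bracket -> illegal
(1,0): no bracket -> illegal
(1,2): no bracket -> illegal
(1,3): no bracket -> illegal
(2,0): no bracket -> illegal
(2,1): no bracket -> illegal
(2,3): flips 1 -> legal
(2,4): no bracket -> illegal
(3,1): no bracket -> illegal
(3,2): flips 1 -> legal
(3,5): flips 1 -> legal
(3,6): no bracket -> illegal
(3,7): no bracket -> illegal
(4,2): no bracket -> illegal
(4,7): flips 1 -> legal
(5,4): flips 1 -> legal
(5,5): no bracket -> illegal
(5,7): no bracket -> illegal
(6,5): no bracket -> illegal
(6,7): flips 1 -> legal
(7,5): no bracket -> illegal
(7,6): no bracket -> illegal
(7,7): no bracket -> illegal
B mobility = 6
-- W to move --
(2,3): flips 2 -> legal
(2,4): flips 1 -> legal
(2,5): no bracket -> illegal
(3,2): no bracket -> illegal
(3,5): flips 1 -> legal
(3,6): no bracket -> illegal
(4,1): no bracket -> illegal
(4,2): flips 1 -> legal
(5,1): no bracket -> illegal
(5,4): no bracket -> illegal
(5,5): no bracket -> illegal
(6,1): no bracket -> illegal
(6,2): flips 1 -> legal
(6,4): no bracket -> illegal
(7,2): no bracket -> illegal
(7,3): flips 3 -> legal
(7,4): no bracket -> illegal
W mobility = 6

Answer: B=6 W=6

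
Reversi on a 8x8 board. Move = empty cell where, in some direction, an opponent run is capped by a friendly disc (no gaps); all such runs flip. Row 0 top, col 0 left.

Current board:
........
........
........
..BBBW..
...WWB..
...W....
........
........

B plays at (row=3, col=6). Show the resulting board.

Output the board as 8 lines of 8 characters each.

Answer: ........
........
........
..BBBBB.
...WWB..
...W....
........
........

Derivation:
Place B at (3,6); scan 8 dirs for brackets.
Dir NW: first cell '.' (not opp) -> no flip
Dir N: first cell '.' (not opp) -> no flip
Dir NE: first cell '.' (not opp) -> no flip
Dir W: opp run (3,5) capped by B -> flip
Dir E: first cell '.' (not opp) -> no flip
Dir SW: first cell 'B' (not opp) -> no flip
Dir S: first cell '.' (not opp) -> no flip
Dir SE: first cell '.' (not opp) -> no flip
All flips: (3,5)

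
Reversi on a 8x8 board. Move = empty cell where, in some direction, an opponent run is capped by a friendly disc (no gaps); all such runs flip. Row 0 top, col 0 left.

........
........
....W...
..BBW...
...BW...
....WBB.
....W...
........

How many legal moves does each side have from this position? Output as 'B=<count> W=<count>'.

Answer: B=7 W=8

Derivation:
-- B to move --
(1,3): no bracket -> illegal
(1,4): no bracket -> illegal
(1,5): flips 1 -> legal
(2,3): no bracket -> illegal
(2,5): flips 1 -> legal
(3,5): flips 1 -> legal
(4,5): flips 1 -> legal
(5,3): flips 1 -> legal
(6,3): no bracket -> illegal
(6,5): flips 1 -> legal
(7,3): flips 1 -> legal
(7,4): no bracket -> illegal
(7,5): no bracket -> illegal
B mobility = 7
-- W to move --
(2,1): flips 2 -> legal
(2,2): flips 1 -> legal
(2,3): no bracket -> illegal
(3,1): flips 2 -> legal
(4,1): no bracket -> illegal
(4,2): flips 2 -> legal
(4,5): no bracket -> illegal
(4,6): flips 1 -> legal
(4,7): no bracket -> illegal
(5,2): flips 1 -> legal
(5,3): no bracket -> illegal
(5,7): flips 2 -> legal
(6,5): no bracket -> illegal
(6,6): flips 1 -> legal
(6,7): no bracket -> illegal
W mobility = 8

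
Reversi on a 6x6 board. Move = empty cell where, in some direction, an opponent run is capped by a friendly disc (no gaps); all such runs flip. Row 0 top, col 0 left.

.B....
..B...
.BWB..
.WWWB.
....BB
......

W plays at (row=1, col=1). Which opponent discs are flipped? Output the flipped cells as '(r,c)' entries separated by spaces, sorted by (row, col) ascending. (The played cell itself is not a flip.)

Answer: (2,1)

Derivation:
Dir NW: first cell '.' (not opp) -> no flip
Dir N: opp run (0,1), next=edge -> no flip
Dir NE: first cell '.' (not opp) -> no flip
Dir W: first cell '.' (not opp) -> no flip
Dir E: opp run (1,2), next='.' -> no flip
Dir SW: first cell '.' (not opp) -> no flip
Dir S: opp run (2,1) capped by W -> flip
Dir SE: first cell 'W' (not opp) -> no flip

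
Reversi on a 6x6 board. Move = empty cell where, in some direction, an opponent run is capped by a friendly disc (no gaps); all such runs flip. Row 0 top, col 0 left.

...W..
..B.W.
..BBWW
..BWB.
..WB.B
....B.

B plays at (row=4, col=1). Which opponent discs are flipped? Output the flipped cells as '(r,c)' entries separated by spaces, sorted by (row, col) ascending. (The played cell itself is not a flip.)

Dir NW: first cell '.' (not opp) -> no flip
Dir N: first cell '.' (not opp) -> no flip
Dir NE: first cell 'B' (not opp) -> no flip
Dir W: first cell '.' (not opp) -> no flip
Dir E: opp run (4,2) capped by B -> flip
Dir SW: first cell '.' (not opp) -> no flip
Dir S: first cell '.' (not opp) -> no flip
Dir SE: first cell '.' (not opp) -> no flip

Answer: (4,2)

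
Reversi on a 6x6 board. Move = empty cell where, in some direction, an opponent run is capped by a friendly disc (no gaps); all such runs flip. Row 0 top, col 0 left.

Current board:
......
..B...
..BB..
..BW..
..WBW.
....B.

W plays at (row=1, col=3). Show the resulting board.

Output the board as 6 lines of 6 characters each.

Answer: ......
..BW..
..BW..
..BW..
..WBW.
....B.

Derivation:
Place W at (1,3); scan 8 dirs for brackets.
Dir NW: first cell '.' (not opp) -> no flip
Dir N: first cell '.' (not opp) -> no flip
Dir NE: first cell '.' (not opp) -> no flip
Dir W: opp run (1,2), next='.' -> no flip
Dir E: first cell '.' (not opp) -> no flip
Dir SW: opp run (2,2), next='.' -> no flip
Dir S: opp run (2,3) capped by W -> flip
Dir SE: first cell '.' (not opp) -> no flip
All flips: (2,3)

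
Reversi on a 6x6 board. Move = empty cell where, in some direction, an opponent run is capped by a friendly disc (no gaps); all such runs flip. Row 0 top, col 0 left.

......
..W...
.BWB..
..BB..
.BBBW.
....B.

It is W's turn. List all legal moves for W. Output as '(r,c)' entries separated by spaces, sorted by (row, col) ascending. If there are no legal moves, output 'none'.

(1,0): no bracket -> illegal
(1,1): no bracket -> illegal
(1,3): no bracket -> illegal
(1,4): no bracket -> illegal
(2,0): flips 1 -> legal
(2,4): flips 1 -> legal
(3,0): flips 1 -> legal
(3,1): no bracket -> illegal
(3,4): flips 1 -> legal
(4,0): flips 3 -> legal
(4,5): no bracket -> illegal
(5,0): no bracket -> illegal
(5,1): no bracket -> illegal
(5,2): flips 2 -> legal
(5,3): no bracket -> illegal
(5,5): no bracket -> illegal

Answer: (2,0) (2,4) (3,0) (3,4) (4,0) (5,2)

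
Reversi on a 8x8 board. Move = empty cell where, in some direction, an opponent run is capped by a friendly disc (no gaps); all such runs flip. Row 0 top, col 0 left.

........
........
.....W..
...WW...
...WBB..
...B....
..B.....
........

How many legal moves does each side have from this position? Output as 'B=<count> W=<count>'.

-- B to move --
(1,4): no bracket -> illegal
(1,5): no bracket -> illegal
(1,6): no bracket -> illegal
(2,2): flips 1 -> legal
(2,3): flips 3 -> legal
(2,4): flips 1 -> legal
(2,6): no bracket -> illegal
(3,2): no bracket -> illegal
(3,5): no bracket -> illegal
(3,6): no bracket -> illegal
(4,2): flips 1 -> legal
(5,2): no bracket -> illegal
(5,4): no bracket -> illegal
B mobility = 4
-- W to move --
(3,5): no bracket -> illegal
(3,6): no bracket -> illegal
(4,2): no bracket -> illegal
(4,6): flips 2 -> legal
(5,1): no bracket -> illegal
(5,2): no bracket -> illegal
(5,4): flips 1 -> legal
(5,5): flips 1 -> legal
(5,6): flips 1 -> legal
(6,1): no bracket -> illegal
(6,3): flips 1 -> legal
(6,4): no bracket -> illegal
(7,1): no bracket -> illegal
(7,2): no bracket -> illegal
(7,3): no bracket -> illegal
W mobility = 5

Answer: B=4 W=5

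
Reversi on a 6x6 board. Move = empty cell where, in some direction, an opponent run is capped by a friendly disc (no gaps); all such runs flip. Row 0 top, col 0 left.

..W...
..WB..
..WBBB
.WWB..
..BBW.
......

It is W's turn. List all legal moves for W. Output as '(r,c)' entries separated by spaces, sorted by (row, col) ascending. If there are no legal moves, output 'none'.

Answer: (0,4) (1,4) (3,4) (3,5) (4,1) (5,2) (5,3) (5,4)

Derivation:
(0,3): no bracket -> illegal
(0,4): flips 1 -> legal
(1,4): flips 2 -> legal
(1,5): no bracket -> illegal
(3,4): flips 2 -> legal
(3,5): flips 2 -> legal
(4,1): flips 2 -> legal
(5,1): no bracket -> illegal
(5,2): flips 1 -> legal
(5,3): flips 1 -> legal
(5,4): flips 1 -> legal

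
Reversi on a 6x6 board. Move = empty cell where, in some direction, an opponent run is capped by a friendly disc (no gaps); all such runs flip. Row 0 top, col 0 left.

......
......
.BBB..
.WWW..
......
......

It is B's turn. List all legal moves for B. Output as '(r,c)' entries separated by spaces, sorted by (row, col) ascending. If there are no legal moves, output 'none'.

(2,0): no bracket -> illegal
(2,4): no bracket -> illegal
(3,0): no bracket -> illegal
(3,4): no bracket -> illegal
(4,0): flips 1 -> legal
(4,1): flips 2 -> legal
(4,2): flips 1 -> legal
(4,3): flips 2 -> legal
(4,4): flips 1 -> legal

Answer: (4,0) (4,1) (4,2) (4,3) (4,4)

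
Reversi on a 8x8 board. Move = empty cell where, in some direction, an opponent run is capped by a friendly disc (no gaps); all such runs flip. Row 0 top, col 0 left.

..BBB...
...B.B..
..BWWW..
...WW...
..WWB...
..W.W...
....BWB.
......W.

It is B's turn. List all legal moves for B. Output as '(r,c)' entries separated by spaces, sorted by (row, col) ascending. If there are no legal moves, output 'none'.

(1,2): no bracket -> illegal
(1,4): flips 2 -> legal
(1,6): no bracket -> illegal
(2,6): flips 3 -> legal
(3,1): no bracket -> illegal
(3,2): no bracket -> illegal
(3,5): flips 2 -> legal
(3,6): no bracket -> illegal
(4,1): flips 2 -> legal
(4,5): no bracket -> illegal
(5,1): flips 3 -> legal
(5,3): flips 3 -> legal
(5,5): no bracket -> illegal
(5,6): no bracket -> illegal
(6,1): no bracket -> illegal
(6,2): no bracket -> illegal
(6,3): no bracket -> illegal
(6,7): no bracket -> illegal
(7,4): no bracket -> illegal
(7,5): no bracket -> illegal
(7,7): no bracket -> illegal

Answer: (1,4) (2,6) (3,5) (4,1) (5,1) (5,3)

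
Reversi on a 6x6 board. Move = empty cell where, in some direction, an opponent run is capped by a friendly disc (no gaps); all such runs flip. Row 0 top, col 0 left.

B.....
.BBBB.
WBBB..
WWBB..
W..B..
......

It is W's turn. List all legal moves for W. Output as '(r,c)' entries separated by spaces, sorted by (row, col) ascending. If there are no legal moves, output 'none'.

Answer: (0,1) (0,2) (0,3) (0,4) (2,4) (3,4)

Derivation:
(0,1): flips 2 -> legal
(0,2): flips 1 -> legal
(0,3): flips 2 -> legal
(0,4): flips 2 -> legal
(0,5): no bracket -> illegal
(1,0): no bracket -> illegal
(1,5): no bracket -> illegal
(2,4): flips 3 -> legal
(2,5): no bracket -> illegal
(3,4): flips 2 -> legal
(4,1): no bracket -> illegal
(4,2): no bracket -> illegal
(4,4): no bracket -> illegal
(5,2): no bracket -> illegal
(5,3): no bracket -> illegal
(5,4): no bracket -> illegal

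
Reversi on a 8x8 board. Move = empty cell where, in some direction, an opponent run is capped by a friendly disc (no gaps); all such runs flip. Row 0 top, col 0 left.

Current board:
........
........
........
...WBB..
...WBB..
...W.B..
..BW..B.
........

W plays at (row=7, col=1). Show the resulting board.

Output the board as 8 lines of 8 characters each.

Answer: ........
........
........
...WBB..
...WBB..
...W.B..
..WW..B.
.W......

Derivation:
Place W at (7,1); scan 8 dirs for brackets.
Dir NW: first cell '.' (not opp) -> no flip
Dir N: first cell '.' (not opp) -> no flip
Dir NE: opp run (6,2) capped by W -> flip
Dir W: first cell '.' (not opp) -> no flip
Dir E: first cell '.' (not opp) -> no flip
Dir SW: edge -> no flip
Dir S: edge -> no flip
Dir SE: edge -> no flip
All flips: (6,2)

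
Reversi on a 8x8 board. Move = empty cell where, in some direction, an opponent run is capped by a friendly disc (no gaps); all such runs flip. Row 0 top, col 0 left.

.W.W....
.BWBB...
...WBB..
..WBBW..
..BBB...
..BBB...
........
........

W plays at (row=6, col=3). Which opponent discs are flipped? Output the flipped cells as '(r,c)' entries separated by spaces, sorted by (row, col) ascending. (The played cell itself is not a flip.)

Dir NW: opp run (5,2), next='.' -> no flip
Dir N: opp run (5,3) (4,3) (3,3) capped by W -> flip
Dir NE: opp run (5,4), next='.' -> no flip
Dir W: first cell '.' (not opp) -> no flip
Dir E: first cell '.' (not opp) -> no flip
Dir SW: first cell '.' (not opp) -> no flip
Dir S: first cell '.' (not opp) -> no flip
Dir SE: first cell '.' (not opp) -> no flip

Answer: (3,3) (4,3) (5,3)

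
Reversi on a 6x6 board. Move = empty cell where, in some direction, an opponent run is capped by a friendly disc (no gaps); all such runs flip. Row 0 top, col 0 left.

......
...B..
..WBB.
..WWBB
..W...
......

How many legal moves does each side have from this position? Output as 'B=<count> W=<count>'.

Answer: B=5 W=5

Derivation:
-- B to move --
(1,1): no bracket -> illegal
(1,2): no bracket -> illegal
(2,1): flips 1 -> legal
(3,1): flips 3 -> legal
(4,1): flips 1 -> legal
(4,3): flips 1 -> legal
(4,4): no bracket -> illegal
(5,1): flips 2 -> legal
(5,2): no bracket -> illegal
(5,3): no bracket -> illegal
B mobility = 5
-- W to move --
(0,2): no bracket -> illegal
(0,3): flips 2 -> legal
(0,4): flips 1 -> legal
(1,2): no bracket -> illegal
(1,4): flips 1 -> legal
(1,5): flips 1 -> legal
(2,5): flips 2 -> legal
(4,3): no bracket -> illegal
(4,4): no bracket -> illegal
(4,5): no bracket -> illegal
W mobility = 5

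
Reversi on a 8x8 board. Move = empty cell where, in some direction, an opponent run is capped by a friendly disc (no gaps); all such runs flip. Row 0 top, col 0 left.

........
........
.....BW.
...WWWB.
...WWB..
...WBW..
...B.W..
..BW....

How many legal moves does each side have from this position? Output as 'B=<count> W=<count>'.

Answer: B=11 W=8

Derivation:
-- B to move --
(1,5): no bracket -> illegal
(1,6): flips 1 -> legal
(1,7): no bracket -> illegal
(2,2): no bracket -> illegal
(2,3): flips 4 -> legal
(2,4): flips 2 -> legal
(2,7): flips 1 -> legal
(3,2): flips 4 -> legal
(3,7): no bracket -> illegal
(4,2): flips 2 -> legal
(4,6): no bracket -> illegal
(5,2): flips 3 -> legal
(5,6): flips 1 -> legal
(6,2): no bracket -> illegal
(6,4): no bracket -> illegal
(6,6): no bracket -> illegal
(7,4): flips 1 -> legal
(7,5): flips 2 -> legal
(7,6): flips 1 -> legal
B mobility = 11
-- W to move --
(1,4): no bracket -> illegal
(1,5): flips 1 -> legal
(1,6): flips 1 -> legal
(2,4): flips 1 -> legal
(2,7): no bracket -> illegal
(3,7): flips 1 -> legal
(4,6): flips 2 -> legal
(4,7): no bracket -> illegal
(5,2): no bracket -> illegal
(5,6): flips 1 -> legal
(6,1): no bracket -> illegal
(6,2): no bracket -> illegal
(6,4): flips 1 -> legal
(7,1): flips 1 -> legal
(7,4): no bracket -> illegal
W mobility = 8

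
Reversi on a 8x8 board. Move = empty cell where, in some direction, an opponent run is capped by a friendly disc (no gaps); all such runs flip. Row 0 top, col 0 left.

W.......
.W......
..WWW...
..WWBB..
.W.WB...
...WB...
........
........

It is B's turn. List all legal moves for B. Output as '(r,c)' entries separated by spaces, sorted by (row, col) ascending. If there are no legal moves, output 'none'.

Answer: (1,2) (1,3) (1,4) (2,1) (3,1) (4,2) (5,2) (6,2)

Derivation:
(0,1): no bracket -> illegal
(0,2): no bracket -> illegal
(1,0): no bracket -> illegal
(1,2): flips 1 -> legal
(1,3): flips 1 -> legal
(1,4): flips 1 -> legal
(1,5): no bracket -> illegal
(2,0): no bracket -> illegal
(2,1): flips 2 -> legal
(2,5): no bracket -> illegal
(3,0): no bracket -> illegal
(3,1): flips 2 -> legal
(4,0): no bracket -> illegal
(4,2): flips 1 -> legal
(5,0): no bracket -> illegal
(5,1): no bracket -> illegal
(5,2): flips 2 -> legal
(6,2): flips 1 -> legal
(6,3): no bracket -> illegal
(6,4): no bracket -> illegal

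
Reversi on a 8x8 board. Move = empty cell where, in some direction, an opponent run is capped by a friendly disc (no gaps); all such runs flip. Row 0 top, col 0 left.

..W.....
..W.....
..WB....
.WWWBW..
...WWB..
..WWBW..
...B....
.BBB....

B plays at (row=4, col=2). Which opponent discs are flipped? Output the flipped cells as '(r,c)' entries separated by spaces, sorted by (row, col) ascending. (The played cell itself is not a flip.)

Answer: (4,3) (4,4)

Derivation:
Dir NW: opp run (3,1), next='.' -> no flip
Dir N: opp run (3,2) (2,2) (1,2) (0,2), next=edge -> no flip
Dir NE: opp run (3,3), next='.' -> no flip
Dir W: first cell '.' (not opp) -> no flip
Dir E: opp run (4,3) (4,4) capped by B -> flip
Dir SW: first cell '.' (not opp) -> no flip
Dir S: opp run (5,2), next='.' -> no flip
Dir SE: opp run (5,3), next='.' -> no flip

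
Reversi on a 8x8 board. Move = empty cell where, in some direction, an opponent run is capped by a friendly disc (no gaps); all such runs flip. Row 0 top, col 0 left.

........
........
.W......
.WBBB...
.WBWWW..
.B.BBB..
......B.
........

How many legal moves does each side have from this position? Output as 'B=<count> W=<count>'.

-- B to move --
(1,0): flips 1 -> legal
(1,1): flips 3 -> legal
(1,2): no bracket -> illegal
(2,0): flips 1 -> legal
(2,2): no bracket -> illegal
(3,0): flips 1 -> legal
(3,5): flips 2 -> legal
(3,6): flips 1 -> legal
(4,0): flips 1 -> legal
(4,6): flips 3 -> legal
(5,0): flips 1 -> legal
(5,2): flips 1 -> legal
(5,6): flips 1 -> legal
B mobility = 11
-- W to move --
(2,2): flips 1 -> legal
(2,3): flips 3 -> legal
(2,4): flips 1 -> legal
(2,5): flips 1 -> legal
(3,5): flips 3 -> legal
(4,0): no bracket -> illegal
(4,6): no bracket -> illegal
(5,0): no bracket -> illegal
(5,2): no bracket -> illegal
(5,6): no bracket -> illegal
(5,7): no bracket -> illegal
(6,0): no bracket -> illegal
(6,1): flips 1 -> legal
(6,2): flips 1 -> legal
(6,3): flips 2 -> legal
(6,4): flips 3 -> legal
(6,5): flips 2 -> legal
(6,7): no bracket -> illegal
(7,5): no bracket -> illegal
(7,6): no bracket -> illegal
(7,7): flips 2 -> legal
W mobility = 11

Answer: B=11 W=11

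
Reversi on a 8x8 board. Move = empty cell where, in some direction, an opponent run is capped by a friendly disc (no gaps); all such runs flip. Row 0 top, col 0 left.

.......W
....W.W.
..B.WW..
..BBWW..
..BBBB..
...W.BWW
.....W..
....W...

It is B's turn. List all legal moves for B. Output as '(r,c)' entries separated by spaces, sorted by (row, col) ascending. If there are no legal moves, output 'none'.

(0,3): no bracket -> illegal
(0,4): flips 3 -> legal
(0,5): no bracket -> illegal
(0,6): no bracket -> illegal
(1,3): no bracket -> illegal
(1,5): flips 3 -> legal
(1,7): no bracket -> illegal
(2,3): flips 1 -> legal
(2,6): flips 1 -> legal
(2,7): no bracket -> illegal
(3,6): flips 2 -> legal
(4,6): no bracket -> illegal
(4,7): no bracket -> illegal
(5,2): no bracket -> illegal
(5,4): no bracket -> illegal
(6,2): flips 1 -> legal
(6,3): flips 1 -> legal
(6,4): flips 1 -> legal
(6,6): no bracket -> illegal
(6,7): flips 1 -> legal
(7,3): no bracket -> illegal
(7,5): flips 1 -> legal
(7,6): no bracket -> illegal

Answer: (0,4) (1,5) (2,3) (2,6) (3,6) (6,2) (6,3) (6,4) (6,7) (7,5)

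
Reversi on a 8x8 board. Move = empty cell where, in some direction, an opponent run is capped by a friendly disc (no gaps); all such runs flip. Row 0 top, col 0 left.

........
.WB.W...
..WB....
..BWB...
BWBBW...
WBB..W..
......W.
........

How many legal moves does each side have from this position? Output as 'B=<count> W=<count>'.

-- B to move --
(0,0): no bracket -> illegal
(0,1): no bracket -> illegal
(0,2): no bracket -> illegal
(0,3): no bracket -> illegal
(0,4): no bracket -> illegal
(0,5): flips 1 -> legal
(1,0): flips 1 -> legal
(1,3): no bracket -> illegal
(1,5): no bracket -> illegal
(2,0): no bracket -> illegal
(2,1): flips 1 -> legal
(2,4): flips 1 -> legal
(2,5): no bracket -> illegal
(3,0): flips 1 -> legal
(3,1): flips 1 -> legal
(3,5): no bracket -> illegal
(4,5): flips 1 -> legal
(4,6): no bracket -> illegal
(5,3): no bracket -> illegal
(5,4): flips 1 -> legal
(5,6): no bracket -> illegal
(5,7): no bracket -> illegal
(6,0): flips 1 -> legal
(6,1): no bracket -> illegal
(6,4): no bracket -> illegal
(6,5): no bracket -> illegal
(6,7): no bracket -> illegal
(7,5): no bracket -> illegal
(7,6): no bracket -> illegal
(7,7): no bracket -> illegal
B mobility = 9
-- W to move --
(0,1): no bracket -> illegal
(0,2): flips 1 -> legal
(0,3): no bracket -> illegal
(1,3): flips 2 -> legal
(2,1): no bracket -> illegal
(2,4): flips 2 -> legal
(2,5): no bracket -> illegal
(3,0): flips 1 -> legal
(3,1): flips 1 -> legal
(3,5): flips 1 -> legal
(4,5): no bracket -> illegal
(5,3): flips 3 -> legal
(5,4): no bracket -> illegal
(6,0): flips 2 -> legal
(6,1): flips 1 -> legal
(6,2): flips 3 -> legal
(6,3): flips 1 -> legal
W mobility = 11

Answer: B=9 W=11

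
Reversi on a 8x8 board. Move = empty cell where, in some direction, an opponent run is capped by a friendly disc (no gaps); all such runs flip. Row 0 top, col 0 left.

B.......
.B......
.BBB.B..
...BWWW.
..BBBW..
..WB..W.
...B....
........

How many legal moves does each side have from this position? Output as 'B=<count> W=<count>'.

-- B to move --
(2,4): flips 1 -> legal
(2,6): flips 1 -> legal
(2,7): no bracket -> illegal
(3,7): flips 3 -> legal
(4,1): flips 1 -> legal
(4,6): flips 1 -> legal
(4,7): flips 1 -> legal
(5,1): flips 1 -> legal
(5,4): no bracket -> illegal
(5,5): flips 2 -> legal
(5,7): no bracket -> illegal
(6,1): flips 1 -> legal
(6,2): flips 1 -> legal
(6,5): no bracket -> illegal
(6,6): no bracket -> illegal
(6,7): flips 3 -> legal
B mobility = 11
-- W to move --
(0,1): no bracket -> illegal
(0,2): no bracket -> illegal
(1,0): no bracket -> illegal
(1,2): flips 1 -> legal
(1,3): no bracket -> illegal
(1,4): flips 1 -> legal
(1,5): flips 1 -> legal
(1,6): flips 1 -> legal
(2,0): no bracket -> illegal
(2,4): no bracket -> illegal
(2,6): no bracket -> illegal
(3,0): no bracket -> illegal
(3,1): no bracket -> illegal
(3,2): flips 2 -> legal
(4,1): flips 3 -> legal
(5,1): no bracket -> illegal
(5,4): flips 2 -> legal
(5,5): no bracket -> illegal
(6,2): flips 2 -> legal
(6,4): no bracket -> illegal
(7,2): no bracket -> illegal
(7,3): no bracket -> illegal
(7,4): flips 1 -> legal
W mobility = 9

Answer: B=11 W=9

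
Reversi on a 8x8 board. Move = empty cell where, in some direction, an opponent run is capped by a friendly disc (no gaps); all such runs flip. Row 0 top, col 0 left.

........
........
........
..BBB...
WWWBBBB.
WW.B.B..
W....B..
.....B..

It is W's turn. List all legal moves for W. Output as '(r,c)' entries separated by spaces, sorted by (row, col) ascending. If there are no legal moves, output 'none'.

(2,1): no bracket -> illegal
(2,2): flips 1 -> legal
(2,3): flips 1 -> legal
(2,4): flips 1 -> legal
(2,5): no bracket -> illegal
(3,1): no bracket -> illegal
(3,5): no bracket -> illegal
(3,6): no bracket -> illegal
(3,7): no bracket -> illegal
(4,7): flips 4 -> legal
(5,2): no bracket -> illegal
(5,4): no bracket -> illegal
(5,6): no bracket -> illegal
(5,7): no bracket -> illegal
(6,2): no bracket -> illegal
(6,3): no bracket -> illegal
(6,4): flips 1 -> legal
(6,6): no bracket -> illegal
(7,4): no bracket -> illegal
(7,6): no bracket -> illegal

Answer: (2,2) (2,3) (2,4) (4,7) (6,4)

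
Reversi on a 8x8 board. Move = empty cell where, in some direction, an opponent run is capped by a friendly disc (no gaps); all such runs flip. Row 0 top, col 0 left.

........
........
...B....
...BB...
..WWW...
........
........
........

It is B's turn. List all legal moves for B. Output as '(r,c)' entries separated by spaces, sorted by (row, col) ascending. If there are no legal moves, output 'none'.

(3,1): no bracket -> illegal
(3,2): no bracket -> illegal
(3,5): no bracket -> illegal
(4,1): no bracket -> illegal
(4,5): no bracket -> illegal
(5,1): flips 1 -> legal
(5,2): flips 1 -> legal
(5,3): flips 1 -> legal
(5,4): flips 1 -> legal
(5,5): flips 1 -> legal

Answer: (5,1) (5,2) (5,3) (5,4) (5,5)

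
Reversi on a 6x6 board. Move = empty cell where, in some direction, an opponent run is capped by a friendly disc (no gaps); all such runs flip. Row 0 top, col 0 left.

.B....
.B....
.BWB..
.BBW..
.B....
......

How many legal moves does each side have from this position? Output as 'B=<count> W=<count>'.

Answer: B=5 W=7

Derivation:
-- B to move --
(1,2): flips 1 -> legal
(1,3): flips 1 -> legal
(2,4): no bracket -> illegal
(3,4): flips 1 -> legal
(4,2): no bracket -> illegal
(4,3): flips 1 -> legal
(4,4): flips 2 -> legal
B mobility = 5
-- W to move --
(0,0): flips 1 -> legal
(0,2): no bracket -> illegal
(1,0): no bracket -> illegal
(1,2): no bracket -> illegal
(1,3): flips 1 -> legal
(1,4): no bracket -> illegal
(2,0): flips 1 -> legal
(2,4): flips 1 -> legal
(3,0): flips 2 -> legal
(3,4): no bracket -> illegal
(4,0): flips 1 -> legal
(4,2): flips 1 -> legal
(4,3): no bracket -> illegal
(5,0): no bracket -> illegal
(5,1): no bracket -> illegal
(5,2): no bracket -> illegal
W mobility = 7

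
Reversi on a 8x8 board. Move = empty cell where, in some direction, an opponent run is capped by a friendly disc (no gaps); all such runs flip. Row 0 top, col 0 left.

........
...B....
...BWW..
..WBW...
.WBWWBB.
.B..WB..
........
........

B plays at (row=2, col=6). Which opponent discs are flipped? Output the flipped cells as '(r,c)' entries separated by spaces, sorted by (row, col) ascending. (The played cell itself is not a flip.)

Dir NW: first cell '.' (not opp) -> no flip
Dir N: first cell '.' (not opp) -> no flip
Dir NE: first cell '.' (not opp) -> no flip
Dir W: opp run (2,5) (2,4) capped by B -> flip
Dir E: first cell '.' (not opp) -> no flip
Dir SW: first cell '.' (not opp) -> no flip
Dir S: first cell '.' (not opp) -> no flip
Dir SE: first cell '.' (not opp) -> no flip

Answer: (2,4) (2,5)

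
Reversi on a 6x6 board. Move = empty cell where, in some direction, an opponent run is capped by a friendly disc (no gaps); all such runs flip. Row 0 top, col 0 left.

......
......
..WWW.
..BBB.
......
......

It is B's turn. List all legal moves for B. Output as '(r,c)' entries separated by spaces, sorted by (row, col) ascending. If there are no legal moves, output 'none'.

Answer: (1,1) (1,2) (1,3) (1,4) (1,5)

Derivation:
(1,1): flips 1 -> legal
(1,2): flips 2 -> legal
(1,3): flips 1 -> legal
(1,4): flips 2 -> legal
(1,5): flips 1 -> legal
(2,1): no bracket -> illegal
(2,5): no bracket -> illegal
(3,1): no bracket -> illegal
(3,5): no bracket -> illegal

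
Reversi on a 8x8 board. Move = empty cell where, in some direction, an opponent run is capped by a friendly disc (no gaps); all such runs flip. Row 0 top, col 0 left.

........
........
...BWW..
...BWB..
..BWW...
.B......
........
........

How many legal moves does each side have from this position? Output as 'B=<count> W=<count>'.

Answer: B=6 W=10

Derivation:
-- B to move --
(1,3): flips 1 -> legal
(1,4): no bracket -> illegal
(1,5): flips 2 -> legal
(1,6): no bracket -> illegal
(2,6): flips 2 -> legal
(3,2): no bracket -> illegal
(3,6): no bracket -> illegal
(4,5): flips 3 -> legal
(5,2): no bracket -> illegal
(5,3): flips 2 -> legal
(5,4): no bracket -> illegal
(5,5): flips 1 -> legal
B mobility = 6
-- W to move --
(1,2): flips 1 -> legal
(1,3): flips 2 -> legal
(1,4): no bracket -> illegal
(2,2): flips 2 -> legal
(2,6): flips 1 -> legal
(3,1): no bracket -> illegal
(3,2): flips 1 -> legal
(3,6): flips 1 -> legal
(4,0): no bracket -> illegal
(4,1): flips 1 -> legal
(4,5): flips 1 -> legal
(4,6): flips 1 -> legal
(5,0): no bracket -> illegal
(5,2): no bracket -> illegal
(5,3): no bracket -> illegal
(6,0): flips 3 -> legal
(6,1): no bracket -> illegal
(6,2): no bracket -> illegal
W mobility = 10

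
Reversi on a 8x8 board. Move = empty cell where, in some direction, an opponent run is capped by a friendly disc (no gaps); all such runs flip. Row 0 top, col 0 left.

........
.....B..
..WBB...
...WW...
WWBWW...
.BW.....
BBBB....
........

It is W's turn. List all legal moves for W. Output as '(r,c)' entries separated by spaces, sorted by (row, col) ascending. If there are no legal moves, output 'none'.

Answer: (0,6) (1,2) (1,3) (1,4) (2,5) (3,2) (5,0) (7,0) (7,1) (7,2) (7,3) (7,4)

Derivation:
(0,4): no bracket -> illegal
(0,5): no bracket -> illegal
(0,6): flips 2 -> legal
(1,2): flips 1 -> legal
(1,3): flips 1 -> legal
(1,4): flips 1 -> legal
(1,6): no bracket -> illegal
(2,5): flips 2 -> legal
(2,6): no bracket -> illegal
(3,1): no bracket -> illegal
(3,2): flips 1 -> legal
(3,5): no bracket -> illegal
(5,0): flips 1 -> legal
(5,3): no bracket -> illegal
(5,4): no bracket -> illegal
(6,4): no bracket -> illegal
(7,0): flips 1 -> legal
(7,1): flips 2 -> legal
(7,2): flips 1 -> legal
(7,3): flips 2 -> legal
(7,4): flips 1 -> legal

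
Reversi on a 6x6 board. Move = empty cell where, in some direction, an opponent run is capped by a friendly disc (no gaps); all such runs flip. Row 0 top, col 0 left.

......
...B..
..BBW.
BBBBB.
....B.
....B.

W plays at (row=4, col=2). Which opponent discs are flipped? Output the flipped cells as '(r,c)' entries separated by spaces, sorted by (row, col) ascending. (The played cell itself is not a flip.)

Answer: (3,3)

Derivation:
Dir NW: opp run (3,1), next='.' -> no flip
Dir N: opp run (3,2) (2,2), next='.' -> no flip
Dir NE: opp run (3,3) capped by W -> flip
Dir W: first cell '.' (not opp) -> no flip
Dir E: first cell '.' (not opp) -> no flip
Dir SW: first cell '.' (not opp) -> no flip
Dir S: first cell '.' (not opp) -> no flip
Dir SE: first cell '.' (not opp) -> no flip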